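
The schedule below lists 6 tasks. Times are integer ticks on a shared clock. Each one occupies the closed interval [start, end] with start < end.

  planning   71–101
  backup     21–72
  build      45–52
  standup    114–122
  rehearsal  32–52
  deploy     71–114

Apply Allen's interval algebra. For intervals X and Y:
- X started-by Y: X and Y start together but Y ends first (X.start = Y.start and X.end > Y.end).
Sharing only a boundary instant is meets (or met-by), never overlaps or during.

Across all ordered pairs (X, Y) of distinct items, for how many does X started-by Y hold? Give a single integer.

Checking all 30 ordered pairs for relation 'started-by'; matching pairs in alphabetical order:
(deploy, planning): deploy started-by planning ✓
Count: 1.

1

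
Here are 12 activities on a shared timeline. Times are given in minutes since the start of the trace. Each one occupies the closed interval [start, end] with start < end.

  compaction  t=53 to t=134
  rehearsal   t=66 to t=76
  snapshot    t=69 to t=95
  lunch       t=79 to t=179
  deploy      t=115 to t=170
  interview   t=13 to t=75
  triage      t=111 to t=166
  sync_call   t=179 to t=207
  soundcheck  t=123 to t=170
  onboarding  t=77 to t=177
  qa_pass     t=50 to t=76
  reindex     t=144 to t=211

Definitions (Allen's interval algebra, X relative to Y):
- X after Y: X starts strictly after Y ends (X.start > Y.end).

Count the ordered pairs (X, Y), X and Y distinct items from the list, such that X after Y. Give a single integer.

Checking all 132 ordered pairs for relation 'after'; matching pairs in alphabetical order:
(deploy, interview): deploy after interview ✓
(deploy, qa_pass): deploy after qa_pass ✓
(deploy, rehearsal): deploy after rehearsal ✓
(deploy, snapshot): deploy after snapshot ✓
(lunch, interview): lunch after interview ✓
(lunch, qa_pass): lunch after qa_pass ✓
(lunch, rehearsal): lunch after rehearsal ✓
(onboarding, interview): onboarding after interview ✓
(onboarding, qa_pass): onboarding after qa_pass ✓
(onboarding, rehearsal): onboarding after rehearsal ✓
(reindex, compaction): reindex after compaction ✓
(reindex, interview): reindex after interview ✓
(reindex, qa_pass): reindex after qa_pass ✓
(reindex, rehearsal): reindex after rehearsal ✓
(reindex, snapshot): reindex after snapshot ✓
(soundcheck, interview): soundcheck after interview ✓
(soundcheck, qa_pass): soundcheck after qa_pass ✓
(soundcheck, rehearsal): soundcheck after rehearsal ✓
(soundcheck, snapshot): soundcheck after snapshot ✓
(sync_call, compaction): sync_call after compaction ✓
(sync_call, deploy): sync_call after deploy ✓
(sync_call, interview): sync_call after interview ✓
(sync_call, onboarding): sync_call after onboarding ✓
(sync_call, qa_pass): sync_call after qa_pass ✓
... plus 8 further pairs not listed.
Count: 32.

32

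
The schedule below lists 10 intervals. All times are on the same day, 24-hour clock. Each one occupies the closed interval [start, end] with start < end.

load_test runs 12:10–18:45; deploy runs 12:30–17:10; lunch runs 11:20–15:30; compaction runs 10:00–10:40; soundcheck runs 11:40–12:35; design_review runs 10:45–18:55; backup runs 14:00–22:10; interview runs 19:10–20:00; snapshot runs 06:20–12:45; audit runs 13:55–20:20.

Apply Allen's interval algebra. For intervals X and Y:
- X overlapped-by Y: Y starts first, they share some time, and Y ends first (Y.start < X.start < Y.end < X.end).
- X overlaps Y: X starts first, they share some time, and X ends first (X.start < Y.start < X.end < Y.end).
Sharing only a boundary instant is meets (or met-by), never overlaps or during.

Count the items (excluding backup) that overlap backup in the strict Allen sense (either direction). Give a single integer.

Target backup = [14:00, 22:10].
audit [13:55, 20:20] → overlaps → counts.
compaction [10:00, 10:40] → before → no.
deploy [12:30, 17:10] → overlaps → counts.
design_review [10:45, 18:55] → overlaps → counts.
interview [19:10, 20:00] → during → no.
load_test [12:10, 18:45] → overlaps → counts.
lunch [11:20, 15:30] → overlaps → counts.
snapshot [06:20, 12:45] → before → no.
soundcheck [11:40, 12:35] → before → no.
Total: 5.

5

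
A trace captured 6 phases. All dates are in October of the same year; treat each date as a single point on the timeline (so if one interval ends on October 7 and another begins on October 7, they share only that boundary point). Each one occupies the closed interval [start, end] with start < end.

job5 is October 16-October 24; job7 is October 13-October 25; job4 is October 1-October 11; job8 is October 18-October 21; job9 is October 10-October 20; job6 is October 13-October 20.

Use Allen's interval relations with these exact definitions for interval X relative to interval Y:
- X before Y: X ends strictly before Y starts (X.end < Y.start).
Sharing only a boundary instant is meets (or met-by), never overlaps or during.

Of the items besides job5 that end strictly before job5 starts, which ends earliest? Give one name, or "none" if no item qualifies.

Target job5 = [October 16, October 24].
job4 [October 1, October 11] → before → candidate.
job6 [October 13, October 20] → overlaps → excluded.
job7 [October 13, October 25] → contains → excluded.
job8 [October 18, October 21] → during → excluded.
job9 [October 10, October 20] → overlaps → excluded.
Among candidates, earliest end is October 11 → job4.

job4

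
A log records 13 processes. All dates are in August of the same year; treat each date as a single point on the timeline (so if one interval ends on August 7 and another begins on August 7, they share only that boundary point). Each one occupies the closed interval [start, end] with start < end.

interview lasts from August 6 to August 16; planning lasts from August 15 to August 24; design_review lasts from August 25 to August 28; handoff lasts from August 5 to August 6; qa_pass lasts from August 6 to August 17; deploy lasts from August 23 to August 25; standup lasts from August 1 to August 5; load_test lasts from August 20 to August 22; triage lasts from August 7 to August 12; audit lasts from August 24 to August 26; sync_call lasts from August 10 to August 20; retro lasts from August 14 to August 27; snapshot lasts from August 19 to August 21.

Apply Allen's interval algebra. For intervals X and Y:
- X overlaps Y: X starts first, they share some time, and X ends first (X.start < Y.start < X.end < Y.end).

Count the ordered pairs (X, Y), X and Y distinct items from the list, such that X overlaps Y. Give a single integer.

15

Checking all 156 ordered pairs for relation 'overlaps'; matching pairs in alphabetical order:
(audit, design_review): audit overlaps design_review ✓
(deploy, audit): deploy overlaps audit ✓
(interview, planning): interview overlaps planning ✓
(interview, retro): interview overlaps retro ✓
(interview, sync_call): interview overlaps sync_call ✓
(planning, deploy): planning overlaps deploy ✓
(qa_pass, planning): qa_pass overlaps planning ✓
(qa_pass, retro): qa_pass overlaps retro ✓
(qa_pass, sync_call): qa_pass overlaps sync_call ✓
(retro, design_review): retro overlaps design_review ✓
(snapshot, load_test): snapshot overlaps load_test ✓
(sync_call, planning): sync_call overlaps planning ✓
(sync_call, retro): sync_call overlaps retro ✓
(sync_call, snapshot): sync_call overlaps snapshot ✓
(triage, sync_call): triage overlaps sync_call ✓
Count: 15.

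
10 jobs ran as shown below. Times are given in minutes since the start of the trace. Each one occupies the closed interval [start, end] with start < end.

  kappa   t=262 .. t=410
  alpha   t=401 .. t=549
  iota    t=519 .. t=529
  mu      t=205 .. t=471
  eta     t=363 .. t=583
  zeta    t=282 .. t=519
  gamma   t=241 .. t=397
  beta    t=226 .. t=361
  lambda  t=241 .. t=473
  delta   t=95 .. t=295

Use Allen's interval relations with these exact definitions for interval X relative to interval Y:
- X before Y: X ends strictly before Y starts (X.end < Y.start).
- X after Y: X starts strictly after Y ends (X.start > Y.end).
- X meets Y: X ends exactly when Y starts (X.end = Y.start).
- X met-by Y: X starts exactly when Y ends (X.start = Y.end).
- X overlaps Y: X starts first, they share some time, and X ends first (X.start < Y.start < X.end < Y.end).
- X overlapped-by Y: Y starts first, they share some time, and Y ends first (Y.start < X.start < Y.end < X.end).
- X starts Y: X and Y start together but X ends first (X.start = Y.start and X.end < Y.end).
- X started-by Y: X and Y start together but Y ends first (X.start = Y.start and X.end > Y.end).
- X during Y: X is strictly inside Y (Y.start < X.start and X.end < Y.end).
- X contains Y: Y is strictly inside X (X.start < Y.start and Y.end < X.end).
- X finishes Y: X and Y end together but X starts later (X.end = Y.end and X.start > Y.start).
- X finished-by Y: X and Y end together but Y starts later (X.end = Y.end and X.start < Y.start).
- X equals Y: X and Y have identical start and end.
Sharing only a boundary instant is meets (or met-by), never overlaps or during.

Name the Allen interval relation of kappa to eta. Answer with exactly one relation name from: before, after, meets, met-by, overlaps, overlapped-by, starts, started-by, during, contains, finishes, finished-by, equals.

kappa = [t=262, t=410]; eta = [t=363, t=583].
Compare endpoints: kappa.start < eta.start, kappa.start < eta.end, kappa.end > eta.start, kappa.end < eta.end.
That pattern is 'overlaps'.

overlaps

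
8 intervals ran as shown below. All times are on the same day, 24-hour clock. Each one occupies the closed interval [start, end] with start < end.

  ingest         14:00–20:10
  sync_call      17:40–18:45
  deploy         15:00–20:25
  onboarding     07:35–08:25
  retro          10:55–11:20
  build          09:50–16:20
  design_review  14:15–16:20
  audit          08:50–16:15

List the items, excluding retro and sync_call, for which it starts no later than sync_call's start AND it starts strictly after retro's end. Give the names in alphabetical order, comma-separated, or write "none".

deploy, design_review, ingest

Conditions: its start is no later than sync_call's start (X.start <= 17:40) AND its start is strictly after retro's end (X.start > 11:20).
audit: start 08:50 <= 17:40? ✓; start 08:50 > 11:20? ✗ → no.
build: start 09:50 <= 17:40? ✓; start 09:50 > 11:20? ✗ → no.
deploy: start 15:00 <= 17:40? ✓; start 15:00 > 11:20? ✓ → yes.
design_review: start 14:15 <= 17:40? ✓; start 14:15 > 11:20? ✓ → yes.
ingest: start 14:00 <= 17:40? ✓; start 14:00 > 11:20? ✓ → yes.
onboarding: start 07:35 <= 17:40? ✓; start 07:35 > 11:20? ✗ → no.
Result: deploy, design_review, ingest.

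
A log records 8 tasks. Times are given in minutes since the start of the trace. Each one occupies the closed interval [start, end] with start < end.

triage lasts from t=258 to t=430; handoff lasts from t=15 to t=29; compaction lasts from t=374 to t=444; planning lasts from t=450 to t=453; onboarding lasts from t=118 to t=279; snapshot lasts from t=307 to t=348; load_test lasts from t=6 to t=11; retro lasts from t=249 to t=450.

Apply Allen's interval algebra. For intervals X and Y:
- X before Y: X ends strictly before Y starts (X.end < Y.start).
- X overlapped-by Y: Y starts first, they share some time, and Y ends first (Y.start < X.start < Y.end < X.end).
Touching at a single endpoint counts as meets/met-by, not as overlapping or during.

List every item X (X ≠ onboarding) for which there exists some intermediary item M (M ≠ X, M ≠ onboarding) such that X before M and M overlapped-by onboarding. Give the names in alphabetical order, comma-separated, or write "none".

Target onboarding = [t=118, t=279].
Intermediaries M with M overlapped-by onboarding: retro, triage.
Via retro — items with X before retro: handoff, load_test.
Via triage — items with X before triage: handoff, load_test.
Union: handoff, load_test.

handoff, load_test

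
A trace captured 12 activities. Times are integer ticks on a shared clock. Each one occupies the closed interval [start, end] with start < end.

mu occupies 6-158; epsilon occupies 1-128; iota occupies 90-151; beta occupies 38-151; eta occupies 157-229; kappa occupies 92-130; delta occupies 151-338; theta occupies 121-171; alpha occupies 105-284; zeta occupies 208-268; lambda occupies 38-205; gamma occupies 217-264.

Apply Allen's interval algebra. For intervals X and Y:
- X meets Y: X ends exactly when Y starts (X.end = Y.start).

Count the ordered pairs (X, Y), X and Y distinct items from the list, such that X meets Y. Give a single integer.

2

Checking all 132 ordered pairs for relation 'meets'; matching pairs in alphabetical order:
(beta, delta): beta meets delta ✓
(iota, delta): iota meets delta ✓
Count: 2.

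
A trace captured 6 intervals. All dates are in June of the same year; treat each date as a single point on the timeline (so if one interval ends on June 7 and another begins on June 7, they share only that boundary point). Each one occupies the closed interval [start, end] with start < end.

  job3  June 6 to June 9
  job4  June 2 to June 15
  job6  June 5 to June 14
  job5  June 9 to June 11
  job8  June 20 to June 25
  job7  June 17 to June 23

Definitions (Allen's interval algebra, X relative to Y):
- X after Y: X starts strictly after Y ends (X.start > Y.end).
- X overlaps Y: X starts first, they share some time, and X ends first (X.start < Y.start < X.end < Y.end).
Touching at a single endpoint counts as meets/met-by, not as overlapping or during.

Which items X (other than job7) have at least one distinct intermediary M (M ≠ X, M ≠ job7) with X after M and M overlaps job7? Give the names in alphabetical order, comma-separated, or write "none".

none

Target job7 = [June 17, June 23].
Intermediaries M with M overlaps job7: none.
Union: none.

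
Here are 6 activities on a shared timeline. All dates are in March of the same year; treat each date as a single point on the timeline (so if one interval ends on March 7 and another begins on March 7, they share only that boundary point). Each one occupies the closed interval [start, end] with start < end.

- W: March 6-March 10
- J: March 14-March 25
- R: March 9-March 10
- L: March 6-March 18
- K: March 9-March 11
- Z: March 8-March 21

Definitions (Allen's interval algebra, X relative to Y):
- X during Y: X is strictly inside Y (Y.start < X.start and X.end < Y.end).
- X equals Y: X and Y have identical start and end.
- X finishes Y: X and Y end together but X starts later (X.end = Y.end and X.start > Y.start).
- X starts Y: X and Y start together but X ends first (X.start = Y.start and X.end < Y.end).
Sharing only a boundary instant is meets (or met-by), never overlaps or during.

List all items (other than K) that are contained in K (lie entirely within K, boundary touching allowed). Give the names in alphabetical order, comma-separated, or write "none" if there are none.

R

Target K = [March 9, March 11].
J [March 14, March 25] → after → no.
L [March 6, March 18] → contains → no.
R [March 9, March 10] → starts → yes.
W [March 6, March 10] → overlaps → no.
Z [March 8, March 21] → contains → no.
Result: R.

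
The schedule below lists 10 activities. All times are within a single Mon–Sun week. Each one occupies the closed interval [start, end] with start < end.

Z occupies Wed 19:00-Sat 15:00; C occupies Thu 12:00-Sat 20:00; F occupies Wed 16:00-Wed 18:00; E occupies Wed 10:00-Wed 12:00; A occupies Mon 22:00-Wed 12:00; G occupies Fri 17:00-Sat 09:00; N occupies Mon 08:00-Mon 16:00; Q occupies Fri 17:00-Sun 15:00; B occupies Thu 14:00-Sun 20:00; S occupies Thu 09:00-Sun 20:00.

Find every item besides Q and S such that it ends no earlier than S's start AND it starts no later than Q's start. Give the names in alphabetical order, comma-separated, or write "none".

Conditions: its end is no earlier than S's start (X.end >= Thu 09:00) AND its start is no later than Q's start (X.start <= Fri 17:00).
A: end Wed 12:00 >= Thu 09:00? ✗; start Mon 22:00 <= Fri 17:00? ✓ → no.
B: end Sun 20:00 >= Thu 09:00? ✓; start Thu 14:00 <= Fri 17:00? ✓ → yes.
C: end Sat 20:00 >= Thu 09:00? ✓; start Thu 12:00 <= Fri 17:00? ✓ → yes.
E: end Wed 12:00 >= Thu 09:00? ✗; start Wed 10:00 <= Fri 17:00? ✓ → no.
F: end Wed 18:00 >= Thu 09:00? ✗; start Wed 16:00 <= Fri 17:00? ✓ → no.
G: end Sat 09:00 >= Thu 09:00? ✓; start Fri 17:00 <= Fri 17:00? ✓ → yes.
N: end Mon 16:00 >= Thu 09:00? ✗; start Mon 08:00 <= Fri 17:00? ✓ → no.
Z: end Sat 15:00 >= Thu 09:00? ✓; start Wed 19:00 <= Fri 17:00? ✓ → yes.
Result: B, C, G, Z.

B, C, G, Z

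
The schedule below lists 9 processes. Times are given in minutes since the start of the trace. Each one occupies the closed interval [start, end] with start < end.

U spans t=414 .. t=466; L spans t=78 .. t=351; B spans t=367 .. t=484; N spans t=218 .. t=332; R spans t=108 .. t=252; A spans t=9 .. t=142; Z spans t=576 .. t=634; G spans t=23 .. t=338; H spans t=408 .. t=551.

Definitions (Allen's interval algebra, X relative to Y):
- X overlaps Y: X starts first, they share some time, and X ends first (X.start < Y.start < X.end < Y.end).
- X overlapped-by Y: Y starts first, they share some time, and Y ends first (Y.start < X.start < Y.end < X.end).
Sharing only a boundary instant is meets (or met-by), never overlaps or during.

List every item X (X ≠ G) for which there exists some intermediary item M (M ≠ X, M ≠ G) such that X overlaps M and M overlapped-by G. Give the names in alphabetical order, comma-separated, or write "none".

Target G = [t=23, t=338].
Intermediaries M with M overlapped-by G: L.
Via L — items with X overlaps L: A.
Union: A.

A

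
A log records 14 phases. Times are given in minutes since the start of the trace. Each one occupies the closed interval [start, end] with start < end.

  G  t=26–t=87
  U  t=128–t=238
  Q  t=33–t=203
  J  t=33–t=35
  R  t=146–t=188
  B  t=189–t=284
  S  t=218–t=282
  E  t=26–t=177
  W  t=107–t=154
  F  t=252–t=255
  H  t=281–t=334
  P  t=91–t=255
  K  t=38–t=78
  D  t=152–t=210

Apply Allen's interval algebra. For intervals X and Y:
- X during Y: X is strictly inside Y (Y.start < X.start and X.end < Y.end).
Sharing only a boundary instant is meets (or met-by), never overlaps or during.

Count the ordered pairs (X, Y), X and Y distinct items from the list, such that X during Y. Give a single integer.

17

Checking all 182 ordered pairs for relation 'during'; matching pairs in alphabetical order:
(D, P): D during P ✓
(D, U): D during U ✓
(F, B): F during B ✓
(F, S): F during S ✓
(J, E): J during E ✓
(J, G): J during G ✓
(K, E): K during E ✓
(K, G): K during G ✓
(K, Q): K during Q ✓
(R, P): R during P ✓
(R, Q): R during Q ✓
(R, U): R during U ✓
(S, B): S during B ✓
(U, P): U during P ✓
(W, E): W during E ✓
(W, P): W during P ✓
(W, Q): W during Q ✓
Count: 17.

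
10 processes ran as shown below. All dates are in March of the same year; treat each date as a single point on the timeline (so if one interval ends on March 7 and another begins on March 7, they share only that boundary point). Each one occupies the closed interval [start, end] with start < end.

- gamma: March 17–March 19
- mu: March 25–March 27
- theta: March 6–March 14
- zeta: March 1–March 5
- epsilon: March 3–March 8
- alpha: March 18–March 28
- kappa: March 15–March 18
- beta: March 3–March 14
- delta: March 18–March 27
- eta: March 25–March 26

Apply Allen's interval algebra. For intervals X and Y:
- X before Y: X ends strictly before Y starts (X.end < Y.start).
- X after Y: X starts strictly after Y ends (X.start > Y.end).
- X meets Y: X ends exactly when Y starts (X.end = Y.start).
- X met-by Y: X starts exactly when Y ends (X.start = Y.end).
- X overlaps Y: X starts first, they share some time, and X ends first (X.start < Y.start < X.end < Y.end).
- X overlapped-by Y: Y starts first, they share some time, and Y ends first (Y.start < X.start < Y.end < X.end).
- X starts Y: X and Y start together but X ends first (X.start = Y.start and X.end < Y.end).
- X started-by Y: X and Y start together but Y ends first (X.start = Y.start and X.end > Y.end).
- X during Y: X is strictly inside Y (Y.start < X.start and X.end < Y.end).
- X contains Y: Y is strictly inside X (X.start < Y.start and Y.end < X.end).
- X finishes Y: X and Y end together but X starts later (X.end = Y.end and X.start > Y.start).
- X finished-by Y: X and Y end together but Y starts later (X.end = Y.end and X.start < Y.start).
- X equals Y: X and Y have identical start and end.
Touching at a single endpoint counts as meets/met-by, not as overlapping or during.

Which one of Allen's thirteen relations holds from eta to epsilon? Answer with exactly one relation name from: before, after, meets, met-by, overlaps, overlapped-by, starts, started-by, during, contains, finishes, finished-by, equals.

after

eta = [March 25, March 26]; epsilon = [March 3, March 8].
Compare endpoints: eta.start > epsilon.start, eta.start > epsilon.end, eta.end > epsilon.start, eta.end > epsilon.end.
That pattern is 'after'.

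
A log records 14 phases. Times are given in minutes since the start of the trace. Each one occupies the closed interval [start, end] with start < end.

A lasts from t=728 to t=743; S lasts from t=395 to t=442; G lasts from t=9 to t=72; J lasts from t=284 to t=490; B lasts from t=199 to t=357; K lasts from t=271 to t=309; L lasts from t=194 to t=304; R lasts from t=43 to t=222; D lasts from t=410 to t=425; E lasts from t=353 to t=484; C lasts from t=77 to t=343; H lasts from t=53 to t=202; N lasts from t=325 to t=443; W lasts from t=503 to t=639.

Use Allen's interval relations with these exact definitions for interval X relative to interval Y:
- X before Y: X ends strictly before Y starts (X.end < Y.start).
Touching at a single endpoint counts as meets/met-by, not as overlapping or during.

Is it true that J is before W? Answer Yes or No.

J = [t=284, t=490], W = [t=503, t=639].
Actual relation of J to W: before.
Asked whether 'before' holds → Yes.

Yes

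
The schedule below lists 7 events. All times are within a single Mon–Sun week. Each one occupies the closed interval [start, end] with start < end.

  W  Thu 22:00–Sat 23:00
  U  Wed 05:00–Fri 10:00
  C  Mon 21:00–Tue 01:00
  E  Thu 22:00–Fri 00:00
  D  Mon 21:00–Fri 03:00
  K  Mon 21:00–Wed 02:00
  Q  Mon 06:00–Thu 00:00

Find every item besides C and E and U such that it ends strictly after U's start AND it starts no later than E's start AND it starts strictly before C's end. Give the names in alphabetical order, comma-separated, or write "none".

Conditions: its end is strictly after U's start (X.end > Wed 05:00) AND its start is no later than E's start (X.start <= Thu 22:00) AND its start is strictly before C's end (X.start < Tue 01:00).
D: end Fri 03:00 > Wed 05:00? ✓; start Mon 21:00 <= Thu 22:00? ✓; start Mon 21:00 < Tue 01:00? ✓ → yes.
K: end Wed 02:00 > Wed 05:00? ✗; start Mon 21:00 <= Thu 22:00? ✓; start Mon 21:00 < Tue 01:00? ✓ → no.
Q: end Thu 00:00 > Wed 05:00? ✓; start Mon 06:00 <= Thu 22:00? ✓; start Mon 06:00 < Tue 01:00? ✓ → yes.
W: end Sat 23:00 > Wed 05:00? ✓; start Thu 22:00 <= Thu 22:00? ✓; start Thu 22:00 < Tue 01:00? ✗ → no.
Result: D, Q.

D, Q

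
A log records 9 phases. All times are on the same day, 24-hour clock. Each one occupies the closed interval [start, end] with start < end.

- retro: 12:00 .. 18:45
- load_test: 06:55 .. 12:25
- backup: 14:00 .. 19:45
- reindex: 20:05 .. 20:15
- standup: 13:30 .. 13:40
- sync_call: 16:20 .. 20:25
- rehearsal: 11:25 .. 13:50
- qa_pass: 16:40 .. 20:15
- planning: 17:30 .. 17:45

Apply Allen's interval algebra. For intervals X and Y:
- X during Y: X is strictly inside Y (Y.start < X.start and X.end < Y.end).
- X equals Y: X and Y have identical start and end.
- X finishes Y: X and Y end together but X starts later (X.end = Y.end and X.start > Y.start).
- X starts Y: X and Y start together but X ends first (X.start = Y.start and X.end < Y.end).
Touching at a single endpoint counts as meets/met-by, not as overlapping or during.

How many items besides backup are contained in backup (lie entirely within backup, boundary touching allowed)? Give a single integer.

Target backup = [14:00, 19:45].
load_test [06:55, 12:25] → before → no.
planning [17:30, 17:45] → during → counts.
qa_pass [16:40, 20:15] → overlapped-by → no.
rehearsal [11:25, 13:50] → before → no.
reindex [20:05, 20:15] → after → no.
retro [12:00, 18:45] → overlaps → no.
standup [13:30, 13:40] → before → no.
sync_call [16:20, 20:25] → overlapped-by → no.
Total: 1.

1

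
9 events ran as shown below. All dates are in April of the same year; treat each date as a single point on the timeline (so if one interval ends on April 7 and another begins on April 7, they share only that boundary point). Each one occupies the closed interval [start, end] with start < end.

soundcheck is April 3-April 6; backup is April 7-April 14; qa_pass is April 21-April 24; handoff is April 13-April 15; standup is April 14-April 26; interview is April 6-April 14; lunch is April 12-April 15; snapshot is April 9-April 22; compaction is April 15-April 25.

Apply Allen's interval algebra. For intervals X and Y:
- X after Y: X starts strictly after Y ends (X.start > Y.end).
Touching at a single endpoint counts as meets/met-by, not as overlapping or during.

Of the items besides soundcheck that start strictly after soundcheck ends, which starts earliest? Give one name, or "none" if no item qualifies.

backup

Target soundcheck = [April 3, April 6].
backup [April 7, April 14] → after → candidate.
compaction [April 15, April 25] → after → candidate.
handoff [April 13, April 15] → after → candidate.
interview [April 6, April 14] → met-by → excluded.
lunch [April 12, April 15] → after → candidate.
qa_pass [April 21, April 24] → after → candidate.
snapshot [April 9, April 22] → after → candidate.
standup [April 14, April 26] → after → candidate.
Among candidates, earliest start is April 7 → backup.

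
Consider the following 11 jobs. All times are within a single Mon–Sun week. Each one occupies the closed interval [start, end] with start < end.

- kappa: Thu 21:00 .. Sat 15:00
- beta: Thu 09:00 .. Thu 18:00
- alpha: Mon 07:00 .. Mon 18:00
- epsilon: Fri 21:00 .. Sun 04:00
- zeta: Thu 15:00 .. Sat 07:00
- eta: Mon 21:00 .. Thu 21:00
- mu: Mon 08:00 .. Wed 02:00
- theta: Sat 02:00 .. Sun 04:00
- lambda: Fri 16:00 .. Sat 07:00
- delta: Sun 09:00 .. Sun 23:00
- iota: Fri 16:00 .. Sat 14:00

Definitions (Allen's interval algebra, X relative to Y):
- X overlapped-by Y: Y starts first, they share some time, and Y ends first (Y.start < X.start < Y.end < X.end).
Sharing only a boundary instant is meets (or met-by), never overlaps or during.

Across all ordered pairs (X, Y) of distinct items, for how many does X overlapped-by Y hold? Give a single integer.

14

Checking all 110 ordered pairs for relation 'overlapped-by'; matching pairs in alphabetical order:
(epsilon, iota): epsilon overlapped-by iota ✓
(epsilon, kappa): epsilon overlapped-by kappa ✓
(epsilon, lambda): epsilon overlapped-by lambda ✓
(epsilon, zeta): epsilon overlapped-by zeta ✓
(eta, mu): eta overlapped-by mu ✓
(iota, zeta): iota overlapped-by zeta ✓
(kappa, zeta): kappa overlapped-by zeta ✓
(mu, alpha): mu overlapped-by alpha ✓
(theta, iota): theta overlapped-by iota ✓
(theta, kappa): theta overlapped-by kappa ✓
(theta, lambda): theta overlapped-by lambda ✓
(theta, zeta): theta overlapped-by zeta ✓
(zeta, beta): zeta overlapped-by beta ✓
(zeta, eta): zeta overlapped-by eta ✓
Count: 14.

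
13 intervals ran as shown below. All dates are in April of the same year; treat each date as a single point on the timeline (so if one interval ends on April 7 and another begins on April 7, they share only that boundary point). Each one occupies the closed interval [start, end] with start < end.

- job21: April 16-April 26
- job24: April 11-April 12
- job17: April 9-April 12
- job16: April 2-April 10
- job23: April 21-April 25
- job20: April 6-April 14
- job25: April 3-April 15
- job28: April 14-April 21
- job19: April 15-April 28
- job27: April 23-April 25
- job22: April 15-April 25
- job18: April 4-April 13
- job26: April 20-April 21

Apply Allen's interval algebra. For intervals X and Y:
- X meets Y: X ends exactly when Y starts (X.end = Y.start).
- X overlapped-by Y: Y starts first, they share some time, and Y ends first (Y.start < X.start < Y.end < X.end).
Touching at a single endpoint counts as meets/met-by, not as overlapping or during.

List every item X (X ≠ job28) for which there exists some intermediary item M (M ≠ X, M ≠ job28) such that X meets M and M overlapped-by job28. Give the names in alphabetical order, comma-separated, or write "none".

Target job28 = [April 14, April 21].
Intermediaries M with M overlapped-by job28: job19, job21, job22.
Via job19 — items with X meets job19: job25.
Via job21 — items with X meets job21: none.
Via job22 — items with X meets job22: job25.
Union: job25.

job25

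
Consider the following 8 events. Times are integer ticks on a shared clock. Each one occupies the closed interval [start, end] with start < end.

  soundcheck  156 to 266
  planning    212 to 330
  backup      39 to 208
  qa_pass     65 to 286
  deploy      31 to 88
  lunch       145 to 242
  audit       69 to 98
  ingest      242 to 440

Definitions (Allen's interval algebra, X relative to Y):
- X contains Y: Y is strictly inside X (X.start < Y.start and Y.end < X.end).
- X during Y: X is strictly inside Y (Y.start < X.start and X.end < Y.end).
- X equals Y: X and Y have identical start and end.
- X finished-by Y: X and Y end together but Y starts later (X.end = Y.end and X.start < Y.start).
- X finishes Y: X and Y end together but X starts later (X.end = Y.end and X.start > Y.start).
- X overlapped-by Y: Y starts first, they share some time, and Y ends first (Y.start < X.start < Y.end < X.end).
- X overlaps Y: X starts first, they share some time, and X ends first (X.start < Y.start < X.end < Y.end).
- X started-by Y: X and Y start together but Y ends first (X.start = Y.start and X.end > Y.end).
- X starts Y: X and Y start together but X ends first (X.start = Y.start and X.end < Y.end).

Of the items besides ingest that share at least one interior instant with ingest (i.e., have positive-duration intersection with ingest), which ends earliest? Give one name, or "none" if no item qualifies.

soundcheck

Target ingest = [242, 440].
audit [69, 98] → before → excluded.
backup [39, 208] → before → excluded.
deploy [31, 88] → before → excluded.
lunch [145, 242] → meets → excluded.
planning [212, 330] → overlaps → candidate.
qa_pass [65, 286] → overlaps → candidate.
soundcheck [156, 266] → overlaps → candidate.
Among candidates, earliest end is 266 → soundcheck.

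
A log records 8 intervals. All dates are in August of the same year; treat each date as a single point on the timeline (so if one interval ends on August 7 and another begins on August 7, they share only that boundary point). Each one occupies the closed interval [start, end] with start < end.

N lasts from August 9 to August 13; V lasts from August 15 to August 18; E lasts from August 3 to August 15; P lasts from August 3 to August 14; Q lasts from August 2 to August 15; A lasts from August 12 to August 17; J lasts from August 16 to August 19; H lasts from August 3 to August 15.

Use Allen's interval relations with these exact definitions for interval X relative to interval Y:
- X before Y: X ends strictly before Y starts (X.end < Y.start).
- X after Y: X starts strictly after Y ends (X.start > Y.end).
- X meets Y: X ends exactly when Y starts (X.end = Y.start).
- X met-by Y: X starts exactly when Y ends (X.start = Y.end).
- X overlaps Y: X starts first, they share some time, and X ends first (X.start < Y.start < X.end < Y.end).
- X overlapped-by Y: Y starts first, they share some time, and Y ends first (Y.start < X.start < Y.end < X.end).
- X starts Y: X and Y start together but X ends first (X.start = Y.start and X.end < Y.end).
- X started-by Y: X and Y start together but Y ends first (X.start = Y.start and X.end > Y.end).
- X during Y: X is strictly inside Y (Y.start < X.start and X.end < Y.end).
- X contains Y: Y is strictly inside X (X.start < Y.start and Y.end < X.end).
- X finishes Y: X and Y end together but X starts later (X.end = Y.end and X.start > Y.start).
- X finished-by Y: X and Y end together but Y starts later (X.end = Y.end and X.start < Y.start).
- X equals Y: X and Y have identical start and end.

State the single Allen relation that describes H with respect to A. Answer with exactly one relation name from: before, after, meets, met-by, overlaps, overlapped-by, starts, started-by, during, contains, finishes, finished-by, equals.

H = [August 3, August 15]; A = [August 12, August 17].
Compare endpoints: H.start < A.start, H.start < A.end, H.end > A.start, H.end < A.end.
That pattern is 'overlaps'.

overlaps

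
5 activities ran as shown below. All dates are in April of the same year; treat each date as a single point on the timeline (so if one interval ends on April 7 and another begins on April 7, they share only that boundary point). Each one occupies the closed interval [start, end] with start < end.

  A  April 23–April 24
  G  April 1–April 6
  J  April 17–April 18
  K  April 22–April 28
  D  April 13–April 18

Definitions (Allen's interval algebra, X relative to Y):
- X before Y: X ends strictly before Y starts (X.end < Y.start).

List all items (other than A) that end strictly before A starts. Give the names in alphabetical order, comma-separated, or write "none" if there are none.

Target A = [April 23, April 24].
D [April 13, April 18] → before → yes.
G [April 1, April 6] → before → yes.
J [April 17, April 18] → before → yes.
K [April 22, April 28] → contains → no.
Result: D, G, J.

D, G, J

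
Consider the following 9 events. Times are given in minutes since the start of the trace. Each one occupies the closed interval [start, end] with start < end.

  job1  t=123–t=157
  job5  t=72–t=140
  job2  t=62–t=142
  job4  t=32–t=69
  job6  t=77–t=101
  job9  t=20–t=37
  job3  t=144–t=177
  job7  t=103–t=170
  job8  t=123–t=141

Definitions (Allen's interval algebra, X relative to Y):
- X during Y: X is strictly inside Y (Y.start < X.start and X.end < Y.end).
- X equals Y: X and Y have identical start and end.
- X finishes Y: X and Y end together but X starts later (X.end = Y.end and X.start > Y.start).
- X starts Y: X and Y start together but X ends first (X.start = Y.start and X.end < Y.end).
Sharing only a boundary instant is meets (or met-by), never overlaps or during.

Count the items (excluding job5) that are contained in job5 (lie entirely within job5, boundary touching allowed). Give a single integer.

Target job5 = [t=72, t=140].
job1 [t=123, t=157] → overlapped-by → no.
job2 [t=62, t=142] → contains → no.
job3 [t=144, t=177] → after → no.
job4 [t=32, t=69] → before → no.
job6 [t=77, t=101] → during → counts.
job7 [t=103, t=170] → overlapped-by → no.
job8 [t=123, t=141] → overlapped-by → no.
job9 [t=20, t=37] → before → no.
Total: 1.

1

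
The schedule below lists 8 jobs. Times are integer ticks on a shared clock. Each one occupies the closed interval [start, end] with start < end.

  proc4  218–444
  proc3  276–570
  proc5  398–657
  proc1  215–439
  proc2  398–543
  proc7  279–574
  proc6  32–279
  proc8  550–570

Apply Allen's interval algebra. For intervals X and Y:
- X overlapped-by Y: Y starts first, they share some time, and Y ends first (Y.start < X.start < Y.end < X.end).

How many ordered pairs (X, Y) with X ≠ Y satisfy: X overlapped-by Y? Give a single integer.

Checking all 56 ordered pairs for relation 'overlapped-by'; matching pairs in alphabetical order:
(proc1, proc6): proc1 overlapped-by proc6 ✓
(proc2, proc1): proc2 overlapped-by proc1 ✓
(proc2, proc4): proc2 overlapped-by proc4 ✓
(proc3, proc1): proc3 overlapped-by proc1 ✓
(proc3, proc4): proc3 overlapped-by proc4 ✓
(proc3, proc6): proc3 overlapped-by proc6 ✓
(proc4, proc1): proc4 overlapped-by proc1 ✓
(proc4, proc6): proc4 overlapped-by proc6 ✓
(proc5, proc1): proc5 overlapped-by proc1 ✓
(proc5, proc3): proc5 overlapped-by proc3 ✓
(proc5, proc4): proc5 overlapped-by proc4 ✓
(proc5, proc7): proc5 overlapped-by proc7 ✓
(proc7, proc1): proc7 overlapped-by proc1 ✓
(proc7, proc3): proc7 overlapped-by proc3 ✓
(proc7, proc4): proc7 overlapped-by proc4 ✓
Count: 15.

15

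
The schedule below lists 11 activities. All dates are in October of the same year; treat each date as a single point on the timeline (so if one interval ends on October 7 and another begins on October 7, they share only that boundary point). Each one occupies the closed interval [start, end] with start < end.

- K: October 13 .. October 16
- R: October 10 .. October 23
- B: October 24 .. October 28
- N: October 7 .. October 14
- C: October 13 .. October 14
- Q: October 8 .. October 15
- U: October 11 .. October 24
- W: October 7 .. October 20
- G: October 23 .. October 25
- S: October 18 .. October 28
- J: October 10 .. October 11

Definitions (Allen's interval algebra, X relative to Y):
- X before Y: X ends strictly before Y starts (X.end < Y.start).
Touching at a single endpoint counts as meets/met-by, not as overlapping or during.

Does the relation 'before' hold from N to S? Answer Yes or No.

Yes

N = [October 7, October 14], S = [October 18, October 28].
Actual relation of N to S: before.
Asked whether 'before' holds → Yes.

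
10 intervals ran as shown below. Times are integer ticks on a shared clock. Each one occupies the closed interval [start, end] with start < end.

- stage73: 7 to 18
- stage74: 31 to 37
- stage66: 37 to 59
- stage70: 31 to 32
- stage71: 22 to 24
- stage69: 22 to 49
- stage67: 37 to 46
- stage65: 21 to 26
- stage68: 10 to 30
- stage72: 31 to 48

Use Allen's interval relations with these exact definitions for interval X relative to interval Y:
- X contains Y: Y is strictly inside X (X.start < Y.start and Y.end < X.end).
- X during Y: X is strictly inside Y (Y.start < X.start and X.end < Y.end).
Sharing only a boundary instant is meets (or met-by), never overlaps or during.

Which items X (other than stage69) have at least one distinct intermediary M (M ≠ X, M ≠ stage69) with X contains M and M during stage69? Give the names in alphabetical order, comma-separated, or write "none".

stage72

Target stage69 = [22, 49].
Intermediaries M with M during stage69: stage67, stage70, stage72, stage74.
Via stage67 — items with X contains stage67: stage72.
Via stage70 — items with X contains stage70: none.
Via stage72 — items with X contains stage72: none.
Via stage74 — items with X contains stage74: none.
Union: stage72.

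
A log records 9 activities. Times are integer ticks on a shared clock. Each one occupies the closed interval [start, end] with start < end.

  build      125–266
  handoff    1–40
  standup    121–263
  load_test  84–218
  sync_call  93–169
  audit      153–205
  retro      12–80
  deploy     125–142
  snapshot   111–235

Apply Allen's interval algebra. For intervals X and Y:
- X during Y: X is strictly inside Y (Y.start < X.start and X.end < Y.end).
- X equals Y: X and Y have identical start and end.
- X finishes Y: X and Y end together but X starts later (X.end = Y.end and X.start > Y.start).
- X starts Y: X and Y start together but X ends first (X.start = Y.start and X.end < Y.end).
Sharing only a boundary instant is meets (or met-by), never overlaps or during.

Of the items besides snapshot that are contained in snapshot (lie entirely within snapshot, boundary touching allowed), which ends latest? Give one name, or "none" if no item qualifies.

Target snapshot = [111, 235].
audit [153, 205] → during → candidate.
build [125, 266] → overlapped-by → excluded.
deploy [125, 142] → during → candidate.
handoff [1, 40] → before → excluded.
load_test [84, 218] → overlaps → excluded.
retro [12, 80] → before → excluded.
standup [121, 263] → overlapped-by → excluded.
sync_call [93, 169] → overlaps → excluded.
Among candidates, latest end is 205 → audit.

audit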